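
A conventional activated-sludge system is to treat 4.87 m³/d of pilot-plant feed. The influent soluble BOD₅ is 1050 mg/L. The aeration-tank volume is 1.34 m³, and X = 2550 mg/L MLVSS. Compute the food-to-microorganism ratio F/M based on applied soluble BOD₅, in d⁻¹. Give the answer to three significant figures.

F/M ≈ 1.50 d⁻¹

F/M = Q·S₀ / (V·X) = 4.87 × 1050 / (1.340 × 2550) = 1.496 g soluble BOD₅·(g VSS·d)⁻¹.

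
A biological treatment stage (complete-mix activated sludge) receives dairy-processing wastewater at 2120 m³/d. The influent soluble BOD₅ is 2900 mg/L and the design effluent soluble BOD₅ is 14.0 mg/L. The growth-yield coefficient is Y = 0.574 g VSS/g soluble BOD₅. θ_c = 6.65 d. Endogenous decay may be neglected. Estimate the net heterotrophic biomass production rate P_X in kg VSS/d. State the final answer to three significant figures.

No decay correction is needed, so Y_obs = Y = 0.574.
Q·(S₀ − S) = 2120 × (2900 − 14.0) × 10⁻³ = 6118 kg/d removed.
P_X = Y_obs · Q(S₀ − S) = 0.5740 × 6118 = 3512 kg VSS/d.

P_X ≈ 3510 kg VSS/d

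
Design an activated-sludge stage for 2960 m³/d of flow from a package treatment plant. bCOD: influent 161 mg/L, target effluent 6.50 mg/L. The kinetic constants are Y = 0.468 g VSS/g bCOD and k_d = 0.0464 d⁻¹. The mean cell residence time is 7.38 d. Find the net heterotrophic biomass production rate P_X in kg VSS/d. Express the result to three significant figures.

The observed yield is Y_obs = Y/(1 + k_d·θ_c) = 0.468 / (1 + 0.0464 × 7.38) = 0.468 / 1.342 = 0.3486 g VSS per g bCOD removed.
ΔS = 161 − 6.50 = 154.5 mg/L, so the substrate removal rate is 2960 × 154.5/1000 = 457.3 kg bCOD/d.
So the net sludge growth is P_X = 0.3486 × 457.3 = 159.4 kg VSS/d.

P_X ≈ 159 kg VSS/d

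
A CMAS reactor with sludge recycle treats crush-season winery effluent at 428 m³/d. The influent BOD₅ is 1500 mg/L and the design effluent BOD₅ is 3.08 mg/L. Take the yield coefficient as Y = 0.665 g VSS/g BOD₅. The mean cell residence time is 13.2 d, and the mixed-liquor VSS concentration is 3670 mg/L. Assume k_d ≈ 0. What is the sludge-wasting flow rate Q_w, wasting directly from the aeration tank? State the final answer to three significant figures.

Biomass mass balance (decay neglected): V·X = Y·Q·(S₀ − S)·θ_c, so V = 0.665 × 428 × (1500 − 3.08) × 13.2 / 3670 = 1532 m³.
Wasting from the aeration tank: Q_w = V / θ_c = 1532 / 13.2 = 116.1 m³/d.

Q_w ≈ 116 m³/d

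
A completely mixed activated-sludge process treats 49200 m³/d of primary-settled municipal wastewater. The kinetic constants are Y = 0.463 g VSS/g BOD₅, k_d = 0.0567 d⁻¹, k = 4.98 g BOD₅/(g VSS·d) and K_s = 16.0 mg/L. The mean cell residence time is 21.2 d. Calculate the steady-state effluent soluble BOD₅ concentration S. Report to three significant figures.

S ≈ 0.755 mg/L

From the Monod/SRT balance for a CMAS, S = K_s·(1+k_d θ_c)/[θ_c·(Y k − k_d) − 1] = 16.0 × (1 + 0.0567 × 21.2) / [21.2 × (0.463 × 4.98 − 0.0567) − 1] = 35.23 / 46.68 = 0.7548 mg/L.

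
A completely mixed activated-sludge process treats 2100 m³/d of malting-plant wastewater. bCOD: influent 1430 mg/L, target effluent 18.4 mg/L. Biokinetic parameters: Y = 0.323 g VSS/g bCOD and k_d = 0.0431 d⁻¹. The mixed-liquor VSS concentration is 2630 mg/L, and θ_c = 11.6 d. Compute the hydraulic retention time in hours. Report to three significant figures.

τ ≈ 32.2 h

Steady-state biomass mass balance: V·X·(1 + k_d·θ_c) = Y·Q·(S₀ − S)·θ_c, so V = 0.323 × 2100 × (1430 − 18.4) × 11.6 / [2630 × (1 + 0.0431 × 11.6)] = 1.11×10^7 / 3945 = 2816 m³.
Hydraulic retention time τ = V/Q = 2816 / 2100 = 1.341 d = 32.18 h.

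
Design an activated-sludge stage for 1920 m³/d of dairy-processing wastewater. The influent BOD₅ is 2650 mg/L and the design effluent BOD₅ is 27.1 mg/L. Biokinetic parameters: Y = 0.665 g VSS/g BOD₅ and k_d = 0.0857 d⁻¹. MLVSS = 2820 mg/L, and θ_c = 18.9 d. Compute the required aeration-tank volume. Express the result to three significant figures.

Steady-state biomass mass balance: V·X·(1 + k_d·θ_c) = Y·Q·(S₀ − S)·θ_c, so V = 0.665 × 1920 × (2650 − 27.1) × 18.9 / [2820 × (1 + 0.0857 × 18.9)] = 6.33×10^7 / 7388 = 8568 m³.

V ≈ 8570 m³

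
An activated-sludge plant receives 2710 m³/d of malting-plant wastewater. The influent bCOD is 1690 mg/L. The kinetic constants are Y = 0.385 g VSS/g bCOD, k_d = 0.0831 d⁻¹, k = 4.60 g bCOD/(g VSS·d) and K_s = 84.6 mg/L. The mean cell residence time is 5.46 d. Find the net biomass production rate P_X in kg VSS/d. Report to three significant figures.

Effluent substrate depends only on kinetics and SRT: S = K_s(1 + k_d θ_c) / [θ_c(Yk − k_d) − 1] = 84.6 × (1 + 0.0831 × 5.46) / [5.46 × (0.385 × 4.60 − 0.0831) − 1] = 123.0 / 8.216 = 14.97 mg/L.
The observed yield is Y_obs = Y/(1 + k_d·θ_c) = 0.385 / (1 + 0.0831 × 5.46) = 0.385 / 1.454 = 0.2648 g VSS per g bCOD removed.
Mass of bCOD removed per day: Q(S₀ − S) = 2710 × 1675 g/m³ = 4539 kg/d.
Biomass produced: P_X = Y_obs·Q·ΔS = 0.2648 × 4539 ≈ 1202 kg VSS/d.

P_X ≈ 1200 kg VSS/d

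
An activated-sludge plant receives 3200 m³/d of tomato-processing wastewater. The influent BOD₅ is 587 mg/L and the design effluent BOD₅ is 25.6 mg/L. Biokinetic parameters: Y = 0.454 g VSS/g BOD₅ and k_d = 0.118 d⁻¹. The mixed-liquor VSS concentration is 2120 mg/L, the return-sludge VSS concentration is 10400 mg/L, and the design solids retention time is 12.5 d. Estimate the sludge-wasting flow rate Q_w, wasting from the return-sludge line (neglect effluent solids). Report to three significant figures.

Q_w ≈ 31.7 m³/d

From the SRT design equation V = Y Q (S₀−S) θ_c / [X (1 + k_d θ_c)] = 0.454 × 3200 × (587 − 25.6) × 12.5 / [2120 × (1 + 0.118 × 12.5)] = 1.02×10^7 / 5247 = 1943 m³.
Q_w = (V·X)/(θ_c X_r) = 1943 × 2120 / (12.5 × 10400) = 31.69 m³/d.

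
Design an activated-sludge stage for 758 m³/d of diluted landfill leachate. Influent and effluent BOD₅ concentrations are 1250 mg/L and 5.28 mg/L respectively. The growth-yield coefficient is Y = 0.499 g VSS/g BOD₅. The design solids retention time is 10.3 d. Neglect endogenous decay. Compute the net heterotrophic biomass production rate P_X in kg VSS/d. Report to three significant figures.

Since k_d ≈ 0, Y_obs = Y = 0.499 g VSS/g BOD₅.
Q·(S₀ − S) = 758 × (1250 − 5.28) × 10⁻³ = 943.5 kg/d removed.
P_X = Y_obs · Q(S₀ − S) = 0.4990 × 943.5 = 470.8 kg VSS/d.

P_X ≈ 471 kg VSS/d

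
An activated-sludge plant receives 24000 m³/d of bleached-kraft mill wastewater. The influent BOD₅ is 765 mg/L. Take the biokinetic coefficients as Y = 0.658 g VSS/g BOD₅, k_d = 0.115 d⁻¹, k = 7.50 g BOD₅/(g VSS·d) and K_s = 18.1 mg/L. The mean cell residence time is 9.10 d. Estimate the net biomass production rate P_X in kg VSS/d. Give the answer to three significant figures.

For a completely mixed reactor with recycle the Lawrence–McCarty relation gives S = K_s·(1 + k_d·θ_c) / [θ_c·(Y·k − k_d) − 1] = 18.1 × (1 + 0.115 × 9.10) / [9.10 × (0.658 × 7.50 − 0.115) − 1] = 37.04 / 42.86 = 0.8642 mg/L.
Correct the yield for decay: Y_obs = Y/(1 + k_d θ_c) = 0.658 / (1 + 0.115 × 9.10) = 0.658 / 2.046 = 0.3215.
Mass of BOD₅ removed per day: Q(S₀ − S) = 24000 × 764.1 g/m³ = 18339 kg/d.
Biomass produced: P_X = Y_obs·Q·ΔS = 0.3215 × 18339 ≈ 5897 kg VSS/d.

P_X ≈ 5900 kg VSS/d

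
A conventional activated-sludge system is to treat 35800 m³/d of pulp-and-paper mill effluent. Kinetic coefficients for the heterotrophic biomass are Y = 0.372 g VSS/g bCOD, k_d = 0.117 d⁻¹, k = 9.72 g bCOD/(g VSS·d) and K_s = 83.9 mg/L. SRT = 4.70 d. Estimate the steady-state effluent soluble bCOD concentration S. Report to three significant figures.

Effluent substrate depends only on kinetics and SRT: S = K_s(1 + k_d θ_c) / [θ_c(Yk − k_d) − 1] = 83.9 × (1 + 0.117 × 4.70) / [4.70 × (0.372 × 9.72 − 0.117) − 1] = 130.0 / 15.44 = 8.420 mg/L.

S ≈ 8.42 mg/L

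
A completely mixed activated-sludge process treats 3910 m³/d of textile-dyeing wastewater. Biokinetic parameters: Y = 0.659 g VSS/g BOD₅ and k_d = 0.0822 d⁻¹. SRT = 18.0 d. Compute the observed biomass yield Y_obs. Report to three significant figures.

Y_obs = Y / (1 + k_d θ_c) = 0.659 / (1 + 0.0822 × 18.0) = 0.659 / 2.480 = 0.2658.

Y_obs ≈ 0.266 g VSS/g BOD₅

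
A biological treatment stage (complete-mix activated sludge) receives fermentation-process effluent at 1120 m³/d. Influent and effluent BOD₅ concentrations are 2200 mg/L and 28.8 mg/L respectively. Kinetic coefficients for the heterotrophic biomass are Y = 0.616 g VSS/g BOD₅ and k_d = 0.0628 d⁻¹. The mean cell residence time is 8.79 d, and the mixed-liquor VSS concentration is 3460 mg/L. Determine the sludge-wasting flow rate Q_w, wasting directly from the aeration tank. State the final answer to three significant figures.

Q_w ≈ 279 m³/d

Steady-state biomass mass balance: V·X·(1 + k_d·θ_c) = Y·Q·(S₀ − S)·θ_c, so V = 0.616 × 1120 × (2200 − 28.8) × 8.79 / [3460 × (1 + 0.0628 × 8.79)] = 1.32×10^7 / 5370 = 2452 m³.
Wasting from the aeration tank: Q_w = V / θ_c = 2452 / 8.79 = 279.0 m³/d.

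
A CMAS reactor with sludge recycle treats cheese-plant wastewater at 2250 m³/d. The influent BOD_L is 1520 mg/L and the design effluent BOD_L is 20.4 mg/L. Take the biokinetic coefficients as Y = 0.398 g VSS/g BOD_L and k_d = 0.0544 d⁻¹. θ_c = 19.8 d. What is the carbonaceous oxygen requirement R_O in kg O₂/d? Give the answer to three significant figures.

Correct the yield for decay: Y_obs = Y/(1 + k_d θ_c) = 0.398 / (1 + 0.0544 × 19.8) = 0.398 / 2.077 = 0.1916.
Q·(S₀ − S) = 2250 × (1520 − 20.4) × 10⁻³ = 3374 kg/d removed.
Net sludge production P_X = 0.1916 × 3374 = 646.5 kg VSS/d.
Carbonaceous O₂ demand = substrate oxidised − cell-mass equivalent = 3374 − 1.42 × 646.5 = 2456 kg O₂/d.

R_O ≈ 2460 kg O₂/d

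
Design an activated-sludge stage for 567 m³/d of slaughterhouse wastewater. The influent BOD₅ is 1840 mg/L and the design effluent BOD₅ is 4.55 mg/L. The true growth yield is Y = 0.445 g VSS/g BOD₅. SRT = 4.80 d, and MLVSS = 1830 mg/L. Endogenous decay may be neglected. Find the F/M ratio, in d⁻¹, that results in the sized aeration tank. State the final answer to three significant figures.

With k_d = 0 the design equation reduces to V = Y Q (S₀−S) θ_c / X = 0.445 × 567 × (1840 − 4.55) × 4.80 / 1830 = 1215 m³.
F/M = Q·S₀ / (V·X) = 567 × 1840 / (1215 × 1830) = 0.4693 g BOD₅·(g VSS·d)⁻¹.

F/M ≈ 0.469 d⁻¹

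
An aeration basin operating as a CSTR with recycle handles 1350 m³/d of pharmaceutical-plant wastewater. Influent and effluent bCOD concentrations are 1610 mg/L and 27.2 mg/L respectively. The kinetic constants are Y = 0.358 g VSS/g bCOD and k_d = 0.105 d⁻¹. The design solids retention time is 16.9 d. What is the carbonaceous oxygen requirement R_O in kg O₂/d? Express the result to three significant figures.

R_O ≈ 1750 kg O₂/d

Y_obs = Y / (1 + k_d θ_c) = 0.358 / (1 + 0.105 × 16.9) = 0.358 / 2.774 = 0.1290.
Mass of bCOD removed per day: Q(S₀ − S) = 1350 × 1583 g/m³ = 2137 kg/d.
Net sludge production P_X = 0.1290 × 2137 = 275.7 kg VSS/d.
Carbonaceous O₂ demand = substrate oxidised − cell-mass equivalent = 2137 − 1.42 × 275.7 = 1745 kg O₂/d.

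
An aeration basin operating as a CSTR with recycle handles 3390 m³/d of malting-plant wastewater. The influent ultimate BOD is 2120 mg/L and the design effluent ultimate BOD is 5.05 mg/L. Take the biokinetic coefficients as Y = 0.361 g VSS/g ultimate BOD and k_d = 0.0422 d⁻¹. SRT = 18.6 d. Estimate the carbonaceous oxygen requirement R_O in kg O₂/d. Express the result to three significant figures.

R_O ≈ 5110 kg O₂/d

Observed yield with endogenous decay: Y_obs = Y / (1 + k_d·θ_c) = 0.361 / (1 + 0.0422 × 18.6) = 0.361 / 1.785 = 0.2022 g VSS/g ultimate BOD.
Substrate removed = Q·(S₀ − S) = 3390 m³/d × (2120 − 5.05) g/m³ = 7.17×10^6 g/d = 7170 kg/d.
Biomass synthesised: P_X = Y_obs × 7170 = 1450 kg VSS/d.
Carbonaceous O₂ demand = substrate oxidised − cell-mass equivalent = 7170 − 1.42 × 1450 = 5111 kg O₂/d.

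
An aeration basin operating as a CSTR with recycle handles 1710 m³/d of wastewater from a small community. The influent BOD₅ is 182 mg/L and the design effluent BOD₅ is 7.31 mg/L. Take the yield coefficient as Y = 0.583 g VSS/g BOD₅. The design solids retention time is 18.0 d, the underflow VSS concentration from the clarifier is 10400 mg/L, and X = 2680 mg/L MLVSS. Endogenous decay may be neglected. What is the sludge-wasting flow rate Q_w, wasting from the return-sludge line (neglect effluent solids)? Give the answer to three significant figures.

Q_w ≈ 16.7 m³/d

Biomass mass balance (decay neglected): V·X = Y·Q·(S₀ − S)·θ_c, so V = 0.583 × 1710 × (182 − 7.31) × 18.0 / 2680 = 1170 m³.
Wasting from the return line (neglecting effluent solids): Q_w = V·X / (θ_c·X_r) = 1170 × 2680 / (18.0 × 10400) = 16.75 m³/d.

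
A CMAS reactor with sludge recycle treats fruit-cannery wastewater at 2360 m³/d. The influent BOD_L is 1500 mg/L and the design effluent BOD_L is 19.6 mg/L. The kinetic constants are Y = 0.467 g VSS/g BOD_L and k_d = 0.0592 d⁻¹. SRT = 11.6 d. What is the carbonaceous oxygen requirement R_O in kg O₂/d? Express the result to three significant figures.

R_O ≈ 2120 kg O₂/d

Observed yield with endogenous decay: Y_obs = Y / (1 + k_d·θ_c) = 0.467 / (1 + 0.0592 × 11.6) = 0.467 / 1.687 = 0.2769 g VSS/g BOD_L.
Substrate removed = Q·(S₀ − S) = 2360 m³/d × (1500 − 19.6) g/m³ = 3.49×10^6 g/d = 3494 kg/d.
P_X = Y_obs·Q·(S₀ − S) = 0.2769 × 3494 = 967.3 kg VSS/d.
R_O = Q·ΔS − 1.42 P_X = 3494 − 1374 = 2120 kg O₂/d.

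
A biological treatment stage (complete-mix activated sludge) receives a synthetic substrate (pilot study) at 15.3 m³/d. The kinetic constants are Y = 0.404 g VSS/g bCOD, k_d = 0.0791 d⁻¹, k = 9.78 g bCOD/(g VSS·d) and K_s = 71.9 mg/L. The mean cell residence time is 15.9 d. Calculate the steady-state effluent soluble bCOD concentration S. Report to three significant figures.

S ≈ 2.68 mg/L

From the Monod/SRT balance for a CMAS, S = K_s·(1+k_d θ_c)/[θ_c·(Y k − k_d) − 1] = 71.9 × (1 + 0.0791 × 15.9) / [15.9 × (0.404 × 9.78 − 0.0791) − 1] = 162.3 / 60.57 = 2.680 mg/L.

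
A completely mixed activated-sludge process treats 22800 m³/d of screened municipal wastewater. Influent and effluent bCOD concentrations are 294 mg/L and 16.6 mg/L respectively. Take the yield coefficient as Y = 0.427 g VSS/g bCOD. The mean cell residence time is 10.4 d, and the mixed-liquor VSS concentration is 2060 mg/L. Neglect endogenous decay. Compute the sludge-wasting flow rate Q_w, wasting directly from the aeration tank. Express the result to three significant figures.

V·X = Y·Q·ΔS·θ_c gives V = 0.427 × 22800 × (294 − 16.6) × 10.4 / 2060 = 13634 m³.
For wasting at MLVSS concentration, Q_w = V/θ_c = 13634/10.4 = 1311 m³/d.

Q_w ≈ 1310 m³/d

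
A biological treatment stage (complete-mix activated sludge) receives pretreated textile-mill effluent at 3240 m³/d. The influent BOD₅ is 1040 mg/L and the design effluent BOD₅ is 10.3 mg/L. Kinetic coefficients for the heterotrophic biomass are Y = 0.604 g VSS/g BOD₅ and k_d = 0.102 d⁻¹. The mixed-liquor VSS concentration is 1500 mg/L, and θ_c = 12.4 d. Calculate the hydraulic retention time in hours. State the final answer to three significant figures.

τ ≈ 54.5 h

Steady-state biomass mass balance: V·X·(1 + k_d·θ_c) = Y·Q·(S₀ − S)·θ_c, so V = 0.604 × 3240 × (1040 − 10.3) × 12.4 / [1500 × (1 + 0.102 × 12.4)] = 2.5×10^7 / 3397 = 7355 m³.
HRT = V/Q = 7355 m³ / 3240 m³·d⁻¹ = 2.270 d × 24 = 54.48 h.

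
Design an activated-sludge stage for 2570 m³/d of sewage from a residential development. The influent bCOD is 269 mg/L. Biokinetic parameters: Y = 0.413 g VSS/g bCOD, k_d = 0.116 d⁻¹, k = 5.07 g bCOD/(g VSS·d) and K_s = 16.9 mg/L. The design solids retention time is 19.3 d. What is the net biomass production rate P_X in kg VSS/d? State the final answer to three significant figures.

P_X ≈ 87.7 kg VSS/d

From the Monod/SRT balance for a CMAS, S = K_s·(1+k_d θ_c)/[θ_c·(Y k − k_d) − 1] = 16.9 × (1 + 0.116 × 19.3) / [19.3 × (0.413 × 5.07 − 0.116) − 1] = 54.74 / 37.17 = 1.472 mg/L.
Observed yield with endogenous decay: Y_obs = Y / (1 + k_d·θ_c) = 0.413 / (1 + 0.116 × 19.3) = 0.413 / 3.239 = 0.1275 g VSS/g bCOD.
ΔS = 269 − 1.47 = 267.5 mg/L, so the substrate removal rate is 2570 × 267.5/1000 = 687.6 kg bCOD/d.
So the net sludge growth is P_X = 0.1275 × 687.6 = 87.67 kg VSS/d.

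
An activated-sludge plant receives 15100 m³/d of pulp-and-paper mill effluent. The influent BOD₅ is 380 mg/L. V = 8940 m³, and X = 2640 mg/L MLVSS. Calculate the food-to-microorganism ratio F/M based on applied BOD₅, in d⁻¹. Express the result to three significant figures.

F/M ≈ 0.243 d⁻¹

Food-to-microorganism ratio F/M = Q S₀ / (V X) = 15100 × 380 / (8940 × 2640) = 0.2431 d⁻¹.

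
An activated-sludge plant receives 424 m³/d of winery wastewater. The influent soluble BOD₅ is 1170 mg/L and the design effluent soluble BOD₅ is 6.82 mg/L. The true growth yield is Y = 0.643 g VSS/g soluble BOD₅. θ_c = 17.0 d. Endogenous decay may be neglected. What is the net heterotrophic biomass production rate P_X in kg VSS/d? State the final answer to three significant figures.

P_X ≈ 317 kg VSS/d

Since k_d ≈ 0, Y_obs = Y = 0.643 g VSS/g soluble BOD₅.
Q·(S₀ − S) = 424 × (1170 − 6.82) × 10⁻³ = 493.2 kg/d removed.
So the net sludge growth is P_X = 0.6430 × 493.2 = 317.1 kg VSS/d.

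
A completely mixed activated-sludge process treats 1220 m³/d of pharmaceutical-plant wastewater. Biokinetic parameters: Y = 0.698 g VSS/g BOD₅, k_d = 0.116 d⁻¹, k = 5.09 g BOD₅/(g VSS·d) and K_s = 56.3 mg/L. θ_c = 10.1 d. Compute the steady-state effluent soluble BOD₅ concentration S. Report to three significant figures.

Effluent substrate depends only on kinetics and SRT: S = K_s(1 + k_d θ_c) / [θ_c(Yk − k_d) − 1] = 56.3 × (1 + 0.116 × 10.1) / [10.1 × (0.698 × 5.09 − 0.116) − 1] = 122.3 / 33.71 = 3.627 mg/L.

S ≈ 3.63 mg/L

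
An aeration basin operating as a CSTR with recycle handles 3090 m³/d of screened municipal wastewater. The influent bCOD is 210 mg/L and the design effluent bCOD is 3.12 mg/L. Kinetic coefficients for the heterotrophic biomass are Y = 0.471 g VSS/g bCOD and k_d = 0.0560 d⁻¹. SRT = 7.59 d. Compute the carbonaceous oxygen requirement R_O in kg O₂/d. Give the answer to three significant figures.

R_O ≈ 339 kg O₂/d

Correct the yield for decay: Y_obs = Y/(1 + k_d θ_c) = 0.471 / (1 + 0.0560 × 7.59) = 0.471 / 1.425 = 0.3305.
ΔS = 210 − 3.12 = 206.9 mg/L, so the substrate removal rate is 3090 × 206.9/1000 = 639.3 kg bCOD/d.
Net sludge production P_X = 0.3305 × 639.3 = 211.3 kg VSS/d.
R_O = Q·(S₀ − S) − 1.42·P_X = 639.3 − 1.42 × 211.3 = 339.2 kg O₂/d.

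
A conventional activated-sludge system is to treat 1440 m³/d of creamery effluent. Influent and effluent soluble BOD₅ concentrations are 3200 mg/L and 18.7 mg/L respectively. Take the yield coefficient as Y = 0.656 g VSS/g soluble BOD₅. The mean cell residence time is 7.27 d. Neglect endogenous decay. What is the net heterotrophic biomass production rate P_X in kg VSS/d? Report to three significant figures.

With endogenous decay neglected, the observed yield equals the true yield: Y_obs = Y = 0.656 g VSS/g soluble BOD₅.
ΔS = 3200 − 18.7 = 3181 mg/L, so the substrate removal rate is 1440 × 3181/1000 = 4581 kg soluble BOD₅/d.
P_X = Y_obs · Q(S₀ − S) = 0.6560 × 4581 = 3005 kg VSS/d.

P_X ≈ 3010 kg VSS/d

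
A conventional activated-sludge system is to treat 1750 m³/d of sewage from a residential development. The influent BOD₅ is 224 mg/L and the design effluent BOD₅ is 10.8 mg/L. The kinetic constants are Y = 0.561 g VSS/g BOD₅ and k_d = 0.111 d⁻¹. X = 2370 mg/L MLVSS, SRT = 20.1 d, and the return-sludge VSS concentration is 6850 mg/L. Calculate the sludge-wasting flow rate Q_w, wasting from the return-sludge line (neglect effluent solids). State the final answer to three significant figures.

From the SRT design equation V = Y Q (S₀−S) θ_c / [X (1 + k_d θ_c)] = 0.561 × 1750 × (224 − 10.8) × 20.1 / [2370 × (1 + 0.111 × 20.1)] = 4.21×10^6 / 7658 = 549.4 m³.
θ_c = V·X/(Q_w·X_r) when wasting from the recycle, so Q_w = V·X/(θ_c·X_r) = 549.4 × 2370 / (20.1 × 6850) = 9.457 m³/d.

Q_w ≈ 9.46 m³/d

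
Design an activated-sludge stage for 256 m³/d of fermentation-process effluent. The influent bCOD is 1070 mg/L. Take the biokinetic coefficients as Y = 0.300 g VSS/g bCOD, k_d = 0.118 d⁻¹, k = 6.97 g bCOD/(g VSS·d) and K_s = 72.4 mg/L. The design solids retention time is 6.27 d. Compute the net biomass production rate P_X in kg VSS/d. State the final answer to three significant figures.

From the Monod/SRT balance for a CMAS, S = K_s·(1+k_d θ_c)/[θ_c·(Y k − k_d) − 1] = 72.4 × (1 + 0.118 × 6.27) / [6.27 × (0.300 × 6.97 − 0.118) − 1] = 126.0 / 11.37 = 11.08 mg/L.
Correct the yield for decay: Y_obs = Y/(1 + k_d θ_c) = 0.300 / (1 + 0.118 × 6.27) = 0.300 / 1.740 = 0.1724.
Mass of bCOD removed per day: Q(S₀ − S) = 256 × 1059 g/m³ = 271.1 kg/d.
So the net sludge growth is P_X = 0.1724 × 271.1 = 46.74 kg VSS/d.

P_X ≈ 46.7 kg VSS/d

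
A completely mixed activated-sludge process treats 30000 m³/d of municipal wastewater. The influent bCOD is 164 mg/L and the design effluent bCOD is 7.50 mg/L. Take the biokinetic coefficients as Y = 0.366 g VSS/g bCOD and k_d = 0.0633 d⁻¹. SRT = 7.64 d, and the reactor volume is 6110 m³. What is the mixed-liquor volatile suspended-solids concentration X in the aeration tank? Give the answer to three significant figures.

X ≈ 1450 mg/L

X = Y·Q·ΔS·θ_c / [V·(1 + k_d θ_c)] = 0.366 × 30000 × (164 − 7.50) × 7.64 / [6110 × (1 + 0.0633 × 7.64)] = 1448 mg/L.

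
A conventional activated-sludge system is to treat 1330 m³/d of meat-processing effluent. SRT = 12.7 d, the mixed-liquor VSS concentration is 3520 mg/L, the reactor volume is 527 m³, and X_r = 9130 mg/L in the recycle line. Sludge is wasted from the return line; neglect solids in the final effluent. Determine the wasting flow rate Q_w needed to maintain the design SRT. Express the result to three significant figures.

Q_w ≈ 16.0 m³/d

Q_w = (V·X)/(θ_c X_r) = 527.0 × 3520 / (12.7 × 9130) = 16.00 m³/d.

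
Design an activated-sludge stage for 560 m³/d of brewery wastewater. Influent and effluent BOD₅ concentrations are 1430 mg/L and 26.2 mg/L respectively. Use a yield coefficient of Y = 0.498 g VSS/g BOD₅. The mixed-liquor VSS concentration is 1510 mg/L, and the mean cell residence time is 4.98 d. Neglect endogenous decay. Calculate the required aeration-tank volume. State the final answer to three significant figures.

V·X = Y·Q·ΔS·θ_c gives V = 0.498 × 560 × (1430 − 26.2) × 4.98 / 1510 = 1291 m³.

V ≈ 1290 m³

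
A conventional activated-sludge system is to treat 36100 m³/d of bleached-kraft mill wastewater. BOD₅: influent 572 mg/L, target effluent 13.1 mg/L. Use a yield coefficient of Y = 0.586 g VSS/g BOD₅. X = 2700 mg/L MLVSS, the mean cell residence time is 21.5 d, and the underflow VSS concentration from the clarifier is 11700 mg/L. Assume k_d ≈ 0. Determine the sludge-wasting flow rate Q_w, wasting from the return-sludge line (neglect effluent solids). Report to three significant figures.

Q_w ≈ 1010 m³/d

With k_d = 0 the design equation reduces to V = Y Q (S₀−S) θ_c / X = 0.586 × 36100 × (572 − 13.1) × 21.5 / 2700 = 94149 m³.
θ_c = V·X/(Q_w·X_r) when wasting from the recycle, so Q_w = V·X/(θ_c·X_r) = 94149 × 2700 / (21.5 × 11700) = 1011 m³/d.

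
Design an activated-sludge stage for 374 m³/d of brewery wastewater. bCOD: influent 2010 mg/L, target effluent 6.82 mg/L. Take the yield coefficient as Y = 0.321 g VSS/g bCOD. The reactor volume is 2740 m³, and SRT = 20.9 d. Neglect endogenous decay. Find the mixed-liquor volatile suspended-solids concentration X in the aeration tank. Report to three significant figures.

X ≈ 1830 mg/L

X = Y·Q·ΔS·θ_c / V = 0.321 × 374 × (2010 − 6.82) × 20.9 / 2740 = 1834 mg/L.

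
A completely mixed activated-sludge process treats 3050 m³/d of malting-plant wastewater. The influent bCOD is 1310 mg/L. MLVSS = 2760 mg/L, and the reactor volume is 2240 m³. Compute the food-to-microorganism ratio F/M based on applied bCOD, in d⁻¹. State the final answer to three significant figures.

Food-to-microorganism ratio F/M = Q S₀ / (V X) = 3050 × 1310 / (2240 × 2760) = 0.6463 d⁻¹.

F/M ≈ 0.646 d⁻¹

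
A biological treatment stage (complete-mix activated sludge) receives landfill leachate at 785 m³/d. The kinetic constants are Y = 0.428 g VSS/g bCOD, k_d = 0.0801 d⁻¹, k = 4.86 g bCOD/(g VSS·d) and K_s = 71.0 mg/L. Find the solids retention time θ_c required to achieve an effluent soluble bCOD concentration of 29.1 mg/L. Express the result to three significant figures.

From 1/θ_c = Y·k·S/(K_s + S) − k_d: Y·k·S/(K_s+S) = 0.428 × 4.86 × 29.1 / (71.0 + 29.1) = 0.6047 d⁻¹.
Then 1/θ_c = μ − k_d = 0.6047 − 0.0801 = 0.5246 d⁻¹, giving θ_c = 1.906 d.

θ_c ≈ 1.91 d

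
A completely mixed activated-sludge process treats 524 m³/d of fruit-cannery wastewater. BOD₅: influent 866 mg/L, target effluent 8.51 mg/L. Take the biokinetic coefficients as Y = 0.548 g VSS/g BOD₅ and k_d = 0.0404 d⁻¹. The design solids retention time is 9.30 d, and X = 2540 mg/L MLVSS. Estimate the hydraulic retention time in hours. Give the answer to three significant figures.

τ ≈ 30.0 h

From the SRT design equation V = Y Q (S₀−S) θ_c / [X (1 + k_d θ_c)] = 0.548 × 524 × (866 − 8.51) × 9.30 / [2540 × (1 + 0.0404 × 9.30)] = 2.29×10^6 / 3494 = 655.3 m³.
Hydraulic retention time τ = V/Q = 655.3 / 524 = 1.251 d = 30.02 h.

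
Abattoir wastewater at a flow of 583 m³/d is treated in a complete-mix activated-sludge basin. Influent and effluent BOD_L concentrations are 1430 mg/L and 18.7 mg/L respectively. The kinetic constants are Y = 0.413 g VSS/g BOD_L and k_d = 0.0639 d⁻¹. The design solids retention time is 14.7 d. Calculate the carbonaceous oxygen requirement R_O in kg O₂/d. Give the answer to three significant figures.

Correct the yield for decay: Y_obs = Y/(1 + k_d θ_c) = 0.413 / (1 + 0.0639 × 14.7) = 0.413 / 1.939 = 0.2130.
Substrate removed = Q·(S₀ − S) = 583 m³/d × (1430 − 18.7) g/m³ = 8.23×10^5 g/d = 822.8 kg/d.
Net sludge production P_X = 0.2130 × 822.8 = 175.2 kg VSS/d.
Carbonaceous O₂ demand = substrate oxidised − cell-mass equivalent = 822.8 − 1.42 × 175.2 = 574.0 kg O₂/d.

R_O ≈ 574 kg O₂/d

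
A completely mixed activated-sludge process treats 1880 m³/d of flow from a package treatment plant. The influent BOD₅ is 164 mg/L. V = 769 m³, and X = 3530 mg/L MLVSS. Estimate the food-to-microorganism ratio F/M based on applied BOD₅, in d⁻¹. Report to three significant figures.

F/M ≈ 0.114 d⁻¹

Food-to-microorganism ratio F/M = Q S₀ / (V X) = 1880 × 164 / (769.0 × 3530) = 0.1136 d⁻¹.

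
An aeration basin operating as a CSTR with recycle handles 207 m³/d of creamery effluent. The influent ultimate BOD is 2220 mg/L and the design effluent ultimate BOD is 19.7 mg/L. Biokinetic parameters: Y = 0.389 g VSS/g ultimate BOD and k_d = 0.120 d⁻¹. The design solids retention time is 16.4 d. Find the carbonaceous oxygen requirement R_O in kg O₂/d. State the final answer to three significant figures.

R_O ≈ 371 kg O₂/d

Observed yield with endogenous decay: Y_obs = Y / (1 + k_d·θ_c) = 0.389 / (1 + 0.120 × 16.4) = 0.389 / 2.968 = 0.1311 g VSS/g ultimate BOD.
Mass of ultimate BOD removed per day: Q(S₀ − S) = 207 × 2200 g/m³ = 455.5 kg/d.
P_X = Y_obs·Q·(S₀ − S) = 0.1311 × 455.5 = 59.69 kg VSS/d.
R_O = Q·(S₀ − S) − 1.42·P_X = 455.5 − 1.42 × 59.69 = 370.7 kg O₂/d.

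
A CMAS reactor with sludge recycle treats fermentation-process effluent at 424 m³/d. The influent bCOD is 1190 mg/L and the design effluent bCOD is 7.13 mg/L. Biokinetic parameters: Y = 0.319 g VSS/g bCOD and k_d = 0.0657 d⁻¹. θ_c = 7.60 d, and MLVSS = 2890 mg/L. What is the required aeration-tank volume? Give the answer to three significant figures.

V ≈ 281 m³

Steady-state biomass mass balance: V·X·(1 + k_d·θ_c) = Y·Q·(S₀ − S)·θ_c, so V = 0.319 × 424 × (1190 − 7.13) × 7.60 / [2890 × (1 + 0.0657 × 7.60)] = 1.22×10^6 / 4333 = 280.6 m³.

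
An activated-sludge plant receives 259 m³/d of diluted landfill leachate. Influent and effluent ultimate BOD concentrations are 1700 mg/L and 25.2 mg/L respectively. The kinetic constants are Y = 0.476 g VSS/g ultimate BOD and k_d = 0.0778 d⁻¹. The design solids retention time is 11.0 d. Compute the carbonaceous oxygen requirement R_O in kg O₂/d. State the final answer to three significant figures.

Correct the yield for decay: Y_obs = Y/(1 + k_d θ_c) = 0.476 / (1 + 0.0778 × 11.0) = 0.476 / 1.856 = 0.2565.
Substrate removed = Q·(S₀ − S) = 259 m³/d × (1700 − 25.2) g/m³ = 4.34×10^5 g/d = 433.8 kg/d.
Net sludge production P_X = 0.2565 × 433.8 = 111.3 kg VSS/d.
Carbonaceous O₂ demand = substrate oxidised − cell-mass equivalent = 433.8 − 1.42 × 111.3 = 275.8 kg O₂/d.

R_O ≈ 276 kg O₂/d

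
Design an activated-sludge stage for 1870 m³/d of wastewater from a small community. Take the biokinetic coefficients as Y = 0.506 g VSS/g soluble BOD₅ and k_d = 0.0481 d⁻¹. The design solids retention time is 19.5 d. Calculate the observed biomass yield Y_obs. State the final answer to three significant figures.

Correct the yield for decay: Y_obs = Y/(1 + k_d θ_c) = 0.506 / (1 + 0.0481 × 19.5) = 0.506 / 1.938 = 0.2611.

Y_obs ≈ 0.261 g VSS/g soluble BOD₅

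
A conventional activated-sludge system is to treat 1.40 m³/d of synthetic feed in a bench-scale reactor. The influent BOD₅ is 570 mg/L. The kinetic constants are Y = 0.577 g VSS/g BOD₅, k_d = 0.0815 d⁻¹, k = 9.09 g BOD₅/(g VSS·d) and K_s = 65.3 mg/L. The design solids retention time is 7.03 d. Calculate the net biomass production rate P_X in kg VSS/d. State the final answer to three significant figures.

For a completely mixed reactor with recycle the Lawrence–McCarty relation gives S = K_s·(1 + k_d·θ_c) / [θ_c·(Y·k − k_d) − 1] = 65.3 × (1 + 0.0815 × 7.03) / [7.03 × (0.577 × 9.09 − 0.0815) − 1] = 102.7 / 35.30 = 2.910 mg/L.
Correct the yield for decay: Y_obs = Y/(1 + k_d θ_c) = 0.577 / (1 + 0.0815 × 7.03) = 0.577 / 1.573 = 0.3668.
Mass of BOD₅ removed per day: Q(S₀ − S) = 1.40 × 567.1 g/m³ = 0.7939 kg/d.
P_X = Y_obs · Q(S₀ − S) = 0.3668 × 0.7939 = 0.2912 kg VSS/d.

P_X ≈ 0.291 kg VSS/d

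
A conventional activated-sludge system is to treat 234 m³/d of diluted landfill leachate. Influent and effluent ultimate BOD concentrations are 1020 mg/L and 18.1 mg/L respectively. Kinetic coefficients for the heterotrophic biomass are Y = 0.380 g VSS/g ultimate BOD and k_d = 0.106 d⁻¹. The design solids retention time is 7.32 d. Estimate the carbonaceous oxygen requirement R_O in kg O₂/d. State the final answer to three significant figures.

R_O ≈ 163 kg O₂/d

Y_obs = Y / (1 + k_d θ_c) = 0.380 / (1 + 0.106 × 7.32) = 0.380 / 1.776 = 0.2140.
Q·(S₀ − S) = 234 × (1020 − 18.1) × 10⁻³ = 234.4 kg/d removed.
Net sludge production P_X = 0.2140 × 234.4 = 50.16 kg VSS/d.
Carbonaceous O₂ demand = substrate oxidised − cell-mass equivalent = 234.4 − 1.42 × 50.16 = 163.2 kg O₂/d.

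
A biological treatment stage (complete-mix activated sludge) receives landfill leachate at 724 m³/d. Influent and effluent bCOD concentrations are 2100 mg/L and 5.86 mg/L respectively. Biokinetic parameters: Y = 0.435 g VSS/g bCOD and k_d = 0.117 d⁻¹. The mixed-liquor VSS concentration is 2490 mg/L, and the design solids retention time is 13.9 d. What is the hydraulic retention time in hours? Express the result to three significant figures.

τ ≈ 46.5 h

Rearranging the biomass balance for a CMAS with decay, V = Y·Q·ΔS·θ_c / [X·(1+k_d θ_c)] = 0.435 × 724 × (2100 − 5.86) × 13.9 / [2490 × (1 + 0.117 × 13.9)] = 9.17×10^6 / 6539 = 1402 m³.
HRT = V/Q = 1402 m³ / 724 m³·d⁻¹ = 1.936 d × 24 = 46.47 h.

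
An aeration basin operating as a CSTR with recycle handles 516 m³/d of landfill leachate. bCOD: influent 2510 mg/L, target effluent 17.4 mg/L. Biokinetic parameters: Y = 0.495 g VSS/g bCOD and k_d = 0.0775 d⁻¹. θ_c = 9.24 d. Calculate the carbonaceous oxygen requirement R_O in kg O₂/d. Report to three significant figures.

R_O ≈ 759 kg O₂/d

The observed yield is Y_obs = Y/(1 + k_d·θ_c) = 0.495 / (1 + 0.0775 × 9.24) = 0.495 / 1.716 = 0.2884 g VSS per g bCOD removed.
ΔS = 2510 − 17.4 = 2493 mg/L, so the substrate removal rate is 516 × 2493/1000 = 1286 kg bCOD/d.
Net sludge production P_X = 0.2884 × 1286 = 371.0 kg VSS/d.
R_O = Q·(S₀ − S) − 1.42·P_X = 1286 − 1.42 × 371.0 = 759.4 kg O₂/d.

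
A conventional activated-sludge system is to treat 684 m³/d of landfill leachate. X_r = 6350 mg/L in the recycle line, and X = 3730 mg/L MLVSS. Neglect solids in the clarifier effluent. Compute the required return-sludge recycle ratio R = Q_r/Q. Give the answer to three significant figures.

R = Q_r/Q = X/(X_r − X) = 3730 / (6350 − 3730) = 1.424.

R ≈ 1.42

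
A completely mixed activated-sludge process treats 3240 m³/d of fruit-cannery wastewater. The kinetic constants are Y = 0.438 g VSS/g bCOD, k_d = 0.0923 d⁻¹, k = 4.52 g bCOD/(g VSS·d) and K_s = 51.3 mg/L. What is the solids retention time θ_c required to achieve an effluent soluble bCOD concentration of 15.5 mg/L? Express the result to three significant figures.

From 1/θ_c = Y·k·S/(K_s + S) − k_d: Y·k·S/(K_s+S) = 0.438 × 4.52 × 15.5 / (51.3 + 15.5) = 0.4594 d⁻¹.
Then 1/θ_c = μ − k_d = 0.4594 − 0.0923 = 0.3671 d⁻¹, giving θ_c = 2.724 d.

θ_c ≈ 2.72 d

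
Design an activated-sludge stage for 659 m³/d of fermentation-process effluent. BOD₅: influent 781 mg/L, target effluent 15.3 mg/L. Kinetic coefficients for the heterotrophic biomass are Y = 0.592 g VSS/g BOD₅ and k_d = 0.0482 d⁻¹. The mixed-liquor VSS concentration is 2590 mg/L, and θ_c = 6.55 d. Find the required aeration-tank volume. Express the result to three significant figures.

From the SRT design equation V = Y Q (S₀−S) θ_c / [X (1 + k_d θ_c)] = 0.592 × 659 × (781 − 15.3) × 6.55 / [2590 × (1 + 0.0482 × 6.55)] = 1.96×10^6 / 3408 = 574.2 m³.

V ≈ 574 m³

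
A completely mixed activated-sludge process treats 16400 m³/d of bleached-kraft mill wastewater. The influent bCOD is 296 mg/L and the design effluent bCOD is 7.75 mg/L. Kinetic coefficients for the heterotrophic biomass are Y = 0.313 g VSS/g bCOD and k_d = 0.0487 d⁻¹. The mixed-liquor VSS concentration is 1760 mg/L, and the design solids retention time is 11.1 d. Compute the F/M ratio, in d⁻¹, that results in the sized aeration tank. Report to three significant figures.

F/M ≈ 0.455 d⁻¹

Steady-state biomass mass balance: V·X·(1 + k_d·θ_c) = Y·Q·(S₀ − S)·θ_c, so V = 0.313 × 16400 × (296 − 7.75) × 11.1 / [1760 × (1 + 0.0487 × 11.1)] = 1.64×10^7 / 2711 = 6057 m³.
F/M = Q·S₀ / (V·X) = 16400 × 296 / (6057 × 1760) = 0.4553 g bCOD·(g VSS·d)⁻¹.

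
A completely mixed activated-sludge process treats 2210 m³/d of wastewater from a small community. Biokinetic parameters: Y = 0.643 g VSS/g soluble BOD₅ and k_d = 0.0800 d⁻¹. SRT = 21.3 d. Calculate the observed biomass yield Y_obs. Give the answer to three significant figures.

Y_obs ≈ 0.238 g VSS/g soluble BOD₅

The observed yield is Y_obs = Y/(1 + k_d·θ_c) = 0.643 / (1 + 0.0800 × 21.3) = 0.643 / 2.704 = 0.2378 g VSS per g soluble BOD₅ removed.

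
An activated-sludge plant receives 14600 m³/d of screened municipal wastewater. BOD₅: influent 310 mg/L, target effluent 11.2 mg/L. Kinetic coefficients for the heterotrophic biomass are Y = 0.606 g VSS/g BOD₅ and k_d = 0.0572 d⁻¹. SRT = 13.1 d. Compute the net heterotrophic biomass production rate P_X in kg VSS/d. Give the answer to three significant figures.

P_X ≈ 1510 kg VSS/d

Correct the yield for decay: Y_obs = Y/(1 + k_d θ_c) = 0.606 / (1 + 0.0572 × 13.1) = 0.606 / 1.749 = 0.3464.
Mass of BOD₅ removed per day: Q(S₀ − S) = 14600 × 298.8 g/m³ = 4362 kg/d.
So the net sludge growth is P_X = 0.3464 × 4362 = 1511 kg VSS/d.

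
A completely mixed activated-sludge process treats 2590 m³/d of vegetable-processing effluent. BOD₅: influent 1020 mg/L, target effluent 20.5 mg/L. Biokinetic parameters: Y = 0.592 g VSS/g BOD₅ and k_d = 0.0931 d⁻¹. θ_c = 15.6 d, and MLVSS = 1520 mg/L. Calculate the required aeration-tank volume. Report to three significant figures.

Rearranging the biomass balance for a CMAS with decay, V = Y·Q·ΔS·θ_c / [X·(1+k_d θ_c)] = 0.592 × 2590 × (1020 − 20.5) × 15.6 / [1520 × (1 + 0.0931 × 15.6)] = 2.39×10^7 / 3728 = 6414 m³.

V ≈ 6410 m³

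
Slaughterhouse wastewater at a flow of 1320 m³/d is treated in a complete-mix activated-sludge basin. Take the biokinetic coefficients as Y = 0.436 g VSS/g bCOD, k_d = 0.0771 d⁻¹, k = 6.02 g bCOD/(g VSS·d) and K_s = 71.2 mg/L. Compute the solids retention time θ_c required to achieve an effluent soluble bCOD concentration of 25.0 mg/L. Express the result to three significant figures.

Specific growth rate at S = 25.0 mg/L: μ = YkS/(K_s+S) = 0.436·6.02·25.0/(71.2+25.0) = 0.6821 d⁻¹.
θ_c = 1/(μ − k_d) = 1/(0.6821 − 0.0771) = 1/0.6050 = 1.653 d.

θ_c ≈ 1.65 d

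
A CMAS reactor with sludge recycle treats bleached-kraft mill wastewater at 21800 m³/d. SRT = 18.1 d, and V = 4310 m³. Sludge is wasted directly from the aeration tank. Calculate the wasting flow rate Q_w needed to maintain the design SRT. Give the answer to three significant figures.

Q_w ≈ 238 m³/d

For wasting at MLVSS concentration, Q_w = V/θ_c = 4310/18.1 = 238.1 m³/d.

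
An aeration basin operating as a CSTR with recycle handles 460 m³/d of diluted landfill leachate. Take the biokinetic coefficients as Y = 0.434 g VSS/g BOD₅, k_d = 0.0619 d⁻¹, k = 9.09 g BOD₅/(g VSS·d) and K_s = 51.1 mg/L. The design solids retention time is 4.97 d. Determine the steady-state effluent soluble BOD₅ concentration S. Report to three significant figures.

From the Monod/SRT balance for a CMAS, S = K_s·(1+k_d θ_c)/[θ_c·(Y k − k_d) − 1] = 51.1 × (1 + 0.0619 × 4.97) / [4.97 × (0.434 × 9.09 − 0.0619) − 1] = 66.82 / 18.30 = 3.652 mg/L.

S ≈ 3.65 mg/L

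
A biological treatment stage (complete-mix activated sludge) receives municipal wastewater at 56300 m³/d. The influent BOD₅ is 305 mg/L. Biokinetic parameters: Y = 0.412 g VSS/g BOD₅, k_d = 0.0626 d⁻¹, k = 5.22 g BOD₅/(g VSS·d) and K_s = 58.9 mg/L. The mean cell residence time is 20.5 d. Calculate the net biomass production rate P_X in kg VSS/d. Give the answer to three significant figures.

P_X ≈ 3070 kg VSS/d

For a completely mixed reactor with recycle the Lawrence–McCarty relation gives S = K_s·(1 + k_d·θ_c) / [θ_c·(Y·k − k_d) − 1] = 58.9 × (1 + 0.0626 × 20.5) / [20.5 × (0.412 × 5.22 − 0.0626) − 1] = 134.5 / 41.80 = 3.217 mg/L.
Observed yield with endogenous decay: Y_obs = Y / (1 + k_d·θ_c) = 0.412 / (1 + 0.0626 × 20.5) = 0.412 / 2.283 = 0.1804 g VSS/g BOD₅.
Substrate removed = Q·(S₀ − S) = 56300 m³/d × (305 − 3.22) g/m³ = 1.7×10^7 g/d = 16990 kg/d.
Net biomass production P_X = Y_obs × Q·(S₀ − S) = 0.1804 × 16990 = 3066 kg VSS/d.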